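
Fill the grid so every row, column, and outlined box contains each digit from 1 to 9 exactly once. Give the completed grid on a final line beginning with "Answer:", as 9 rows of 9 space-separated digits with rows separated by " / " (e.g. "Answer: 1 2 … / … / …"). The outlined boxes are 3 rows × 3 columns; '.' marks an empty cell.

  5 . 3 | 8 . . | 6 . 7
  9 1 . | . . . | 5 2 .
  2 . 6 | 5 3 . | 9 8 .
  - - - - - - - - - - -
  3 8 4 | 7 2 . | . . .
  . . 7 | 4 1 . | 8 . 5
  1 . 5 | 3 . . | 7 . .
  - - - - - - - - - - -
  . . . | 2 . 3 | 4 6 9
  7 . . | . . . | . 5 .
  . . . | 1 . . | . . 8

Step 1. [r8c4∈{6,9}] r8c4 is the only open cell in col 4 admitting 9 ⇒ r8c4=9.
Step 2. [r1c2∈{4}] r1c2's peers cover all but 4. So r1c2=4.
Step 3. [r7c5∈{5,7,8}] r7c5 is the only open cell in row 7 admitting 7, so r7c5=7.
Step 4. [r5c2∈{2,6,9}] in row 5, 2 fits only at r5c2 ⇒ r5c2=2.
Step 5. [r6c2∈{6,9}] r6c2 is the only open cell in box 4 admitting 9. So r6c2=9.
Step 6. [r9c5∈{4,5,6}] 5 has one home in col 5: r9c5. So r9c5=5.
Step 7. [r4c7∈{1}] r4c7's peers cover all but 1 ⇒ r4c7=1.
Step 8. [r8c9∈{1,2,3}] 1 has one home in box 9: r8c9. So r8c9=1.
Step 9. [r2c6∈{4,6,7}] r2c6 is the only open cell in row 2 admitting 7, so r2c6=7.
Step 10. [r3c9∈{4}] only 4 remains possible at r3c9. So r3c9=4.
Step 11. [r4c8∈{9}] r4c8's peers cover all but 9. So r4c8=9.
Step 12. [r1c6∈{1,2,9}] row 1 places 2 nowhere but r1c6. So r1c6=2.
Step 13. [r4c9∈{6}] r4c9's peers cover all but 6. So r4c9=6.
Step 14. [r2c5∈{4,6}] in row 2, 4 fits only at r2c5. So r2c5=4.
Step 15. [r8c6∈{4,6,8}] r8c6 is the only open cell in row 8 admitting 4 ⇒ r8c6=4.
Step 16. [r9c6∈{6}] r9c6's peers cover all but 6 ⇒ r9c6=6.
Step 17. [r9c2∈{3}] r9c2 has the single candidate 3. So r9c2=3.
Step 18. [r2c3∈{8}] nothing but 8 survives at r2c3 ⇒ r2c3=8.
Step 19. [r9c7∈{2}] r9c7 has the single candidate 2, so r9c7=2.
Step 20. [r6c6∈{8}] nothing but 8 survives at r6c6 ⇒ r6c6=8.
Step 21. [r1c5∈{9}] r1c5 has the single candidate 9, so r1c5=9.
Step 22. [r5c1∈{6}] r5c1 has the single candidate 6 ⇒ r5c1=6.
Step 23. [r2c9∈{3}] only 3 remains possible at r2c9. So r2c9=3.
Step 24. [r9c8∈{7}] r9c8 has the single candidate 7, so r9c8=7.
Step 25. [r6c8∈{4}] only 4 remains possible at r6c8. So r6c8=4.
Step 26. [r4c6∈{5}] r4c6's peers cover all but 5 ⇒ r4c6=5.
Step 27. [r1c8∈{1}] r1c8 is down to just 1 ⇒ r1c8=1.
Step 28. [r2c4∈{6}] r2c4's peers cover all but 6, so r2c4=6.
Step 29. [r8c7∈{3}] r8c7 is down to just 3. So r8c7=3.
Step 30. [r8c5∈{8}] nothing but 8 survives at r8c5 ⇒ r8c5=8.
Step 31. [r9c3∈{9}] nothing but 9 survives at r9c3, so r9c3=9.
Step 32. [r7c1∈{8}] only 8 remains possible at r7c1, so r7c1=8.
Step 33. [r7c3∈{1}] r7c3's peers cover all but 1. So r7c3=1.
Step 34. [r8c2∈{6}] only 6 remains possible at r8c2 ⇒ r8c2=6.
Step 35. [r6c9∈{2}] r6c9 is down to just 2 ⇒ r6c9=2.
Step 36. [r9c1∈{4}] only 4 remains possible at r9c1, so r9c1=4.
Step 37. [r3c6∈{1}] nothing but 1 survives at r3c6, so r3c6=1.
Step 38. [r3c2∈{7}] r3c2 is down to just 7, so r3c2=7.
Step 39. [r5c6∈{9}] only 9 remains possible at r5c6. So r5c6=9.
Step 40. [r8c3∈{2}] only 2 remains possible at r8c3 ⇒ r8c3=2.
Step 41. [r7c2∈{5}] nothing but 5 survives at r7c2. So r7c2=5.
Step 42. [r5c8∈{3}] r5c8 is down to just 3 ⇒ r5c8=3.
Step 43. [r6c5∈{6}] r6c5 is down to just 6 ⇒ r6c5=6.

Answer: 5 4 3 8 9 2 6 1 7 / 9 1 8 6 4 7 5 2 3 / 2 7 6 5 3 1 9 8 4 / 3 8 4 7 2 5 1 9 6 / 6 2 7 4 1 9 8 3 5 / 1 9 5 3 6 8 7 4 2 / 8 5 1 2 7 3 4 6 9 / 7 6 2 9 8 4 3 5 1 / 4 3 9 1 5 6 2 7 8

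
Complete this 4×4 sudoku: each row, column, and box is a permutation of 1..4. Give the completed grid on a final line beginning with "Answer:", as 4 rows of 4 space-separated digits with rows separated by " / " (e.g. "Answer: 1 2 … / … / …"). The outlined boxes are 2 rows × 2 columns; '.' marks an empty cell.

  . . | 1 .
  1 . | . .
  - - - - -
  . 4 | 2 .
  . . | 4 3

Step 1. [r1c1∈{2,3,4}] r1c1 is the only open cell in col 1 admitting 4. So r1c1=4.
Step 2. [r1c4∈{2}] r1c4 has the single candidate 2. So r1c4=2.
Step 3. [r2c2∈{2,3}] r2c2 is the only open cell in row 2 admitting 2, so r2c2=2.
Step 4. [r3c1∈{3}] only 3 remains possible at r3c1. So r3c1=3.
Step 5. [r2c3∈{3}] only 3 remains possible at r2c3 ⇒ r2c3=3.
Step 6. [r3c4∈{1}] r3c4's peers cover all but 1. So r3c4=1.
Step 7. [r4c2∈{1}] r4c2 is down to just 1, so r4c2=1.
Step 8. [r1c2∈{3}] only 3 remains possible at r1c2. So r1c2=3.
Step 9. [r4c1∈{2}] r4c1's peers cover all but 2 ⇒ r4c1=2.
Step 10. [r2c4∈{4}] r2c4's peers cover all but 4, so r2c4=4.

Answer: 4 3 1 2 / 1 2 3 4 / 3 4 2 1 / 2 1 4 3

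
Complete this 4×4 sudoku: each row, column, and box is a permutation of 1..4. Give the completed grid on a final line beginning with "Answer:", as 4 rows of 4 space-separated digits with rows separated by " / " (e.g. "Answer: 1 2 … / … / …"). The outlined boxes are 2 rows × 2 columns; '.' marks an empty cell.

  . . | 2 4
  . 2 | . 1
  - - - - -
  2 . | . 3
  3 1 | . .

Step 1. [r3c2∈{4}] nothing but 4 survives at r3c2 ⇒ r3c2=4.
Step 2. [r1c1∈{1}] r1c1 is down to just 1, so r1c1=1.
Step 3. [r2c1∈{4}] r2c1's peers cover all but 4. So r2c1=4.
Step 4. [r4c3∈{4}] r4c3 has the single candidate 4 ⇒ r4c3=4.
Step 5. [r2c3∈{3}] r2c3 has the single candidate 3 ⇒ r2c3=3.
Step 6. [r3c3∈{1}] nothing but 1 survives at r3c3 ⇒ r3c3=1.
Step 7. [r4c4∈{2}] only 2 remains possible at r4c4, so r4c4=2.
Step 8. [r1c2∈{3}] only 3 remains possible at r1c2. So r1c2=3.

Answer: 1 3 2 4 / 4 2 3 1 / 2 4 1 3 / 3 1 4 2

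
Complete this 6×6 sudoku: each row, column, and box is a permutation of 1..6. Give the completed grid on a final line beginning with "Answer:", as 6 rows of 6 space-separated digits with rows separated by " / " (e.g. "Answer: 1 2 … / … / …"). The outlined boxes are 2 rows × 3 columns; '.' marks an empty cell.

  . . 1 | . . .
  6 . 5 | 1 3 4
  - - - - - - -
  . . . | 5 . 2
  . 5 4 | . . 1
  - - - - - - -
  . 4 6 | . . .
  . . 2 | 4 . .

Step 1. [r4c5∈{6}] r4c5 is down to just 6, so r4c5=6.
Step 2. [r3c3∈{3}] r3c3 is down to just 3, so r3c3=3.
Step 3. [r6c6∈{3,5,6}] row 6 places 6 nowhere but r6c6. So r6c6=6.
Step 4. [r5c6∈{3,5}] col 6 places 3 nowhere but r5c6. So r5c6=3.
Step 5. [r3c1∈{1}] r3c1 has the single candidate 1. So r3c1=1.
Step 6. [r5c5∈{1,2,5}] across row 5, 1 lands solely at r5c5. So r5c5=1.
Step 7. [r1c5∈{2,5}] 2 has one home in col 5: r1c5. So r1c5=2.
Step 8. [r1c2∈{3}] only 3 remains possible at r1c2 ⇒ r1c2=3.
Step 9. [r5c1∈{5}] only 5 remains possible at r5c1 ⇒ r5c1=5.
Step 10. [r4c4∈{3}] r4c4 is down to just 3, so r4c4=3.
Step 11. [r1c4∈{6}] only 6 remains possible at r1c4 ⇒ r1c4=6.
Step 12. [r6c2∈{1}] r6c2 is down to just 1 ⇒ r6c2=1.
Step 13. [r5c4∈{2}] r5c4 is down to just 2. So r5c4=2.
Step 14. [r1c6∈{5}] only 5 remains possible at r1c6, so r1c6=5.
Step 15. [r6c5∈{5}] nothing but 5 survives at r6c5, so r6c5=5.
Step 16. [r1c1∈{4}] only 4 remains possible at r1c1, so r1c1=4.
Step 17. [r2c2∈{2}] only 2 remains possible at r2c2 ⇒ r2c2=2.
Step 18. [r6c1∈{3}] nothing but 3 survives at r6c1 ⇒ r6c1=3.
Step 19. [r3c5∈{4}] only 4 remains possible at r3c5. So r3c5=4.
Step 20. [r4c1∈{2}] r4c1's peers cover all but 2, so r4c1=2.
Step 21. [r3c2∈{6}] nothing but 6 survives at r3c2. So r3c2=6.

Answer: 4 3 1 6 2 5 / 6 2 5 1 3 4 / 1 6 3 5 4 2 / 2 5 4 3 6 1 / 5 4 6 2 1 3 / 3 1 2 4 5 6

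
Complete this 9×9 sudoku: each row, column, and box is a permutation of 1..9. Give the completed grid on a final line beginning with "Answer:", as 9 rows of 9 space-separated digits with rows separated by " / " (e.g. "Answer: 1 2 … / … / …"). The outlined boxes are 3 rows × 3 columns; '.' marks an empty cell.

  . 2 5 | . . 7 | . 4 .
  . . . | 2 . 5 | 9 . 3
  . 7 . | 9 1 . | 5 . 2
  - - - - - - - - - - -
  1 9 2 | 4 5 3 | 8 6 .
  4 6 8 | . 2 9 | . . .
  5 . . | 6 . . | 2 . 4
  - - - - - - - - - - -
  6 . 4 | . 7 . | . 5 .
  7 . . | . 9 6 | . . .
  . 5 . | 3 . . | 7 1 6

Step 1. [r1c4∈{8}] nothing but 8 survives at r1c4 ⇒ r1c4=8.
Step 2. [r6c2∈{3}] r6c2 is down to just 3. So r6c2=3.
Step 3. [r2c1∈{8}] r2c1 is down to just 8 ⇒ r2c1=8.
Step 4. [r7c4∈{1}] r7c4 is down to just 1, so r7c4=1.
Step 5. [r8c3∈{1,3}] box 7 places 3 nowhere but r8c3. So r8c3=3.
Step 6. [r4c9∈{7}] nothing but 7 survives at r4c9. So r4c9=7.
Step 7. [r8c9∈{8}] r8c9 is down to just 8 ⇒ r8c9=8.
Step 8. [r7c6∈{2,8}] across row 7, 2 lands solely at r7c6. So r7c6=2.
Step 9. [r1c7∈{1,6}] col 7 places 6 nowhere but r1c7, so r1c7=6.
Step 10. [r2c5∈{4,6}] col 5 places 6 nowhere but r2c5. So r2c5=6.
Step 11. [r9c5∈{4,8}] across col 5, 4 lands solely at r9c5. So r9c5=4.
Step 12. [r1c1∈{3,9}] row 1 places 9 nowhere but r1c1. So r1c1=9.
Step 13. [r5c7∈{1,3}] 1 has one home in col 7: r5c7, so r5c7=1.
Step 14. [r6c5∈{8}] r6c5 is down to just 8, so r6c5=8.
Step 15. [r8c2∈{1}] r8c2 has the single candidate 1. So r8c2=1.
Step 16. [r9c6∈{8}] r9c6 has the single candidate 8. So r9c6=8.
Step 17. [r5c4∈{7}] nothing but 7 survives at r5c4 ⇒ r5c4=7.
Step 18. [r8c7∈{4}] nothing but 4 survives at r8c7 ⇒ r8c7=4.
Step 19. [r8c4∈{5}] only 5 remains possible at r8c4. So r8c4=5.
Step 20. [r5c9∈{5}] only 5 remains possible at r5c9. So r5c9=5.
Step 21. [r7c9∈{9}] r7c9 has the single candidate 9. So r7c9=9.
Step 22. [r3c8∈{8}] r3c8 is down to just 8. So r3c8=8.
Step 23. [r5c8∈{3}] only 3 remains possible at r5c8 ⇒ r5c8=3.
Step 24. [r1c5∈{3}] r1c5 has the single candidate 3 ⇒ r1c5=3.
Step 25. [r2c8∈{7}] only 7 remains possible at r2c8, so r2c8=7.
Step 26. [r3c1∈{3}] only 3 remains possible at r3c1. So r3c1=3.
Step 27. [r9c3∈{9}] r9c3 is down to just 9, so r9c3=9.
Step 28. [r9c1∈{2}] r9c1 has the single candidate 2. So r9c1=2.
Step 29. [r6c6∈{1}] r6c6 is down to just 1. So r6c6=1.
Step 30. [r3c3∈{6}] r3c3's peers cover all but 6, so r3c3=6.
Step 31. [r7c2∈{8}] only 8 remains possible at r7c2, so r7c2=8.
Step 32. [r6c8∈{9}] only 9 remains possible at r6c8. So r6c8=9.
Step 33. [r3c6∈{4}] r3c6 is down to just 4. So r3c6=4.
Step 34. [r2c2∈{4}] r2c2 is down to just 4. So r2c2=4.
Step 35. [r6c3∈{7}] r6c3 has the single candidate 7, so r6c3=7.
Step 36. [r8c8∈{2}] only 2 remains possible at r8c8. So r8c8=2.
Step 37. [r7c7∈{3}] r7c7's peers cover all but 3 ⇒ r7c7=3.
Step 38. [r1c9∈{1}] r1c9 has the single candidate 1 ⇒ r1c9=1.
Step 39. [r2c3∈{1}] r2c3 has the single candidate 1, so r2c3=1.

Answer: 9 2 5 8 3 7 6 4 1 / 8 4 1 2 6 5 9 7 3 / 3 7 6 9 1 4 5 8 2 / 1 9 2 4 5 3 8 6 7 / 4 6 8 7 2 9 1 3 5 / 5 3 7 6 8 1 2 9 4 / 6 8 4 1 7 2 3 5 9 / 7 1 3 5 9 6 4 2 8 / 2 5 9 3 4 8 7 1 6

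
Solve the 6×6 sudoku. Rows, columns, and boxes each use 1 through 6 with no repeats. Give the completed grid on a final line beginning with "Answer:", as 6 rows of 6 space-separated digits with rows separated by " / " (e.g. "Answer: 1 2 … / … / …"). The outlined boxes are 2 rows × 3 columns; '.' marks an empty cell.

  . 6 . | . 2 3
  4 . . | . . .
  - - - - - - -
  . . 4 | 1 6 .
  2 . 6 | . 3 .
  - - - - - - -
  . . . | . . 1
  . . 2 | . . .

Step 1. [r5c4∈{2,3,4,5,6}] row 5 places 2 nowhere but r5c4 ⇒ r5c4=2.
Step 2. [r6c4∈{3,4,5,6}] r6c4 is the only open cell in col 4 admitting 3 ⇒ r6c4=3.
Step 3. [r6c6∈{4,5,6}] in box 6, 6 fits only at r6c6 ⇒ r6c6=6.
Step 4. [r2c6∈{5}] nothing but 5 survives at r2c6 ⇒ r2c6=5.
Step 5. [r4c2∈{1,5}] r4c2 is the only open cell in row 4 admitting 1. So r4c2=1.
Step 6. [r5c1∈{3,5,6}] in row 5, 6 fits only at r5c1 ⇒ r5c1=6.
Step 7. [r3c1∈{3,5}] 3 has one home in col 1: r3c1. So r3c1=3.
Step 8. [r3c2∈{5}] r3c2 has the single candidate 5. So r3c2=5.
Step 9. [r6c1∈{1,5}] r6c1 is the only open cell in row 6 admitting 1. So r6c1=1.
Step 10. [r5c3∈{3,5}] 5 has one home in box 5: r5c3 ⇒ r5c3=5.
Step 11. [r5c2∈{3,4}] row 5 places 3 nowhere but r5c2. So r5c2=3.
Step 12. [r4c6∈{4}] r4c6 has the single candidate 4, so r4c6=4.
Step 13. [r2c5∈{1}] r2c5 has the single candidate 1. So r2c5=1.
Step 14. [r6c5∈{4,5}] in row 6, 5 fits only at r6c5, so r6c5=5.
Step 15. [r2c4∈{6}] r2c4 is down to just 6. So r2c4=6.
Step 16. [r1c4∈{4}] r1c4 is down to just 4, so r1c4=4.
Step 17. [r6c2∈{4}] only 4 remains possible at r6c2. So r6c2=4.
Step 18. [r1c1∈{5}] nothing but 5 survives at r1c1 ⇒ r1c1=5.
Step 19. [r3c6∈{2}] r3c6 has the single candidate 2. So r3c6=2.
Step 20. [r4c4∈{5}] only 5 remains possible at r4c4. So r4c4=5.
Step 21. [r2c2∈{2}] only 2 remains possible at r2c2, so r2c2=2.
Step 22. [r5c5∈{4}] r5c5 is down to just 4, so r5c5=4.
Step 23. [r1c3∈{1}] only 1 remains possible at r1c3 ⇒ r1c3=1.
Step 24. [r2c3∈{3}] only 3 remains possible at r2c3, so r2c3=3.

Answer: 5 6 1 4 2 3 / 4 2 3 6 1 5 / 3 5 4 1 6 2 / 2 1 6 5 3 4 / 6 3 5 2 4 1 / 1 4 2 3 5 6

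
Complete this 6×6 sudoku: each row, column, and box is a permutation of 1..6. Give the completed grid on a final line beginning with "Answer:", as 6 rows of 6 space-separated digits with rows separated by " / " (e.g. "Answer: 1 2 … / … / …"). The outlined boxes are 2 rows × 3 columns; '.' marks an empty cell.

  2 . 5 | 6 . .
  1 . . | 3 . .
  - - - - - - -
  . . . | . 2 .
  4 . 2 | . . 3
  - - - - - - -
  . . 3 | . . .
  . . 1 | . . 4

Step 1. [r3c3∈{6}] nothing but 6 survives at r3c3 ⇒ r3c3=6.
Step 2. [r5c6∈{1,2,5,6}] across col 6, 6 lands solely at r5c6 ⇒ r5c6=6.
Step 3. [r5c1∈{5}] r5c1's peers cover all but 5, so r5c1=5.
Step 4. [r2c3∈{4}] only 4 remains possible at r2c3 ⇒ r2c3=4.
Step 5. [r2c5∈{5}] r2c5 has the single candidate 5 ⇒ r2c5=5.
Step 6. [r3c6∈{1,5}] col 6 places 5 nowhere but r3c6. So r3c6=5.
Step 7. [r4c4∈{1}] r4c4 is down to just 1, so r4c4=1.
Step 8. [r5c4∈{2}] only 2 remains possible at r5c4, so r5c4=2.
Step 9. [r1c2∈{3}] r1c2 is down to just 3. So r1c2=3.
Step 10. [r5c5∈{1}] nothing but 1 survives at r5c5. So r5c5=1.
Step 11. [r6c2∈{2,6}] row 6 places 2 nowhere but r6c2, so r6c2=2.
Step 12. [r4c5∈{6}] nothing but 6 survives at r4c5, so r4c5=6.
Step 13. [r3c1∈{3}] nothing but 3 survives at r3c1, so r3c1=3.
Step 14. [r1c6∈{1}] r1c6 is down to just 1 ⇒ r1c6=1.
Step 15. [r2c6∈{2}] r2c6 has the single candidate 2, so r2c6=2.
Step 16. [r3c2∈{1}] r3c2's peers cover all but 1 ⇒ r3c2=1.
Step 17. [r3c4∈{4}] r3c4 has the single candidate 4 ⇒ r3c4=4.
Step 18. [r1c5∈{4}] r1c5 has the single candidate 4 ⇒ r1c5=4.
Step 19. [r6c5∈{3}] r6c5 has the single candidate 3, so r6c5=3.
Step 20. [r6c1∈{6}] r6c1 has the single candidate 6. So r6c1=6.
Step 21. [r6c4∈{5}] r6c4 is down to just 5, so r6c4=5.
Step 22. [r5c2∈{4}] r5c2's peers cover all but 4 ⇒ r5c2=4.
Step 23. [r4c2∈{5}] r4c2 is down to just 5, so r4c2=5.
Step 24. [r2c2∈{6}] nothing but 6 survives at r2c2. So r2c2=6.

Answer: 2 3 5 6 4 1 / 1 6 4 3 5 2 / 3 1 6 4 2 5 / 4 5 2 1 6 3 / 5 4 3 2 1 6 / 6 2 1 5 3 4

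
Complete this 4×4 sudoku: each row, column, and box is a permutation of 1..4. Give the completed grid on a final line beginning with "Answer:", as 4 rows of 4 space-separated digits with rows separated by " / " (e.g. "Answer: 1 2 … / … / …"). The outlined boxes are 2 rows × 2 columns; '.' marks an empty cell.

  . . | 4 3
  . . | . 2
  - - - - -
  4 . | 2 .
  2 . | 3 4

Step 1. [r4c2∈{1}] only 1 remains possible at r4c2. So r4c2=1.
Step 2. [r2c1∈{1,3}] col 1 places 3 nowhere but r2c1, so r2c1=3.
Step 3. [r1c1∈{1}] r1c1 has the single candidate 1, so r1c1=1.
Step 4. [r2c3∈{1}] nothing but 1 survives at r2c3. So r2c3=1.
Step 5. [r2c2∈{4}] only 4 remains possible at r2c2 ⇒ r2c2=4.
Step 6. [r3c4∈{1}] r3c4's peers cover all but 1, so r3c4=1.
Step 7. [r3c2∈{3}] r3c2 is down to just 3 ⇒ r3c2=3.
Step 8. [r1c2∈{2}] nothing but 2 survives at r1c2 ⇒ r1c2=2.

Answer: 1 2 4 3 / 3 4 1 2 / 4 3 2 1 / 2 1 3 4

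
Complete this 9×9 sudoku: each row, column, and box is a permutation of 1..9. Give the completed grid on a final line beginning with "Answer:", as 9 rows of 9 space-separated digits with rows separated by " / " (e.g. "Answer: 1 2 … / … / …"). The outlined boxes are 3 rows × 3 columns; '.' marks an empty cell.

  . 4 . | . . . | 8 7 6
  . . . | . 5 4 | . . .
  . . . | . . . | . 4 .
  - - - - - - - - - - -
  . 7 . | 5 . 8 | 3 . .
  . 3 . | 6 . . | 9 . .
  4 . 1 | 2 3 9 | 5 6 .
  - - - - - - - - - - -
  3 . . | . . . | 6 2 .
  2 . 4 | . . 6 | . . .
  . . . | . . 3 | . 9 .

Step 1. [r3c9∈{1,2,3,5,9}] across box 3, 5 lands solely at r3c9. So r3c9=5.
Step 2. [r6c2∈{8}] r6c2's peers cover all but 8 ⇒ r6c2=8.
Step 3. [r3c5∈{1,2,6,7,8,9}] col 5 places 6 nowhere but r3c5. So r3c5=6.
Step 4. [r2c9∈{1,2,3,9}] 9 has one home in col 9: r2c9, so r2c9=9.
Step 5. [r9c7∈{1,4,7}] r9c7 is the only open cell in col 7 admitting 4, so r9c7=4.
Step 6. [r4c8∈{1}] only 1 remains possible at r4c8, so r4c8=1.
Step 7. [r8c7∈{1,7}] in col 7, 7 fits only at r8c7, so r8c7=7.
Step 8. [r7c4∈{1,4,7,8,9}] 4 has one home in col 4: r7c4. So r7c4=4.
Step 9. [r7c6∈{1,5,7}] 5 has one home in col 6: r7c6 ⇒ r7c6=5.
Step 10. [r9c5∈{1,2,7,8}] across row 9, 2 lands solely at r9c5, so r9c5=2.
Step 11. [r5c1∈{5}] nothing but 5 survives at r5c1, so r5c1=5.
Step 12. [r5c3∈{2}] r5c3 is down to just 2 ⇒ r5c3=2.
Step 13. [r8c8∈{3,5,8}] across col 8, 5 lands solely at r8c8. So r8c8=5.
Step 14. [r1c3∈{3,5,9}] across row 1, 5 lands solely at r1c3, so r1c3=5.
Step 15. [r1c4∈{1,3,9}] row 1 places 3 nowhere but r1c4, so r1c4=3.
Step 16. [r3c3∈{3,7,8,9}] in row 3, 3 fits only at r3c3 ⇒ r3c3=3.
Step 17. [r8c9∈{1,3,8}] row 8 places 3 nowhere but r8c9 ⇒ r8c9=3.
Step 18. [r1c6∈{1,2}] r1c6 is the only open cell in row 1 admitting 2. So r1c6=2.
Step 19. [r4c5∈{4}] nothing but 4 survives at r4c5, so r4c5=4.
Step 20. [r5c9∈{4,7,8}] 4 has one home in row 5: r5c9, so r5c9=4.
Step 21. [r9c2∈{1,5,6}] 5 has one home in row 9: r9c2 ⇒ r9c2=5.
Step 22. [r2c2∈{1,2,6}] r2c2 is the only open cell in col 2 admitting 6. So r2c2=6.
Step 23. [r3c2∈{1,2,9}] r3c2 is the only open cell in col 2 admitting 2 ⇒ r3c2=2.
Step 24. [r3c7∈{1}] nothing but 1 survives at r3c7, so r3c7=1.
Step 25. [r3c6∈{7}] only 7 remains possible at r3c6 ⇒ r3c6=7.
Step 26. [r9c4∈{1,7,8}] r9c4 is the only open cell in col 4 admitting 7, so r9c4=7.
Step 27. [r7c3∈{7,8,9}] 7 has one home in row 7: r7c3, so r7c3=7.
Step 28. [r2c3∈{8}] r2c3 is down to just 8, so r2c3=8.
Step 29. [r3c1∈{9}] r3c1 is down to just 9 ⇒ r3c1=9.
Step 30. [r8c4∈{1,8,9}] r8c4 is the only open cell in col 4 admitting 9 ⇒ r8c4=9.
Step 31. [r9c1∈{1,6,8}] across col 1, 8 lands solely at r9c1. So r9c1=8.
Step 32. [r1c1∈{1}] r1c1's peers cover all but 1, so r1c1=1.
Step 33. [r7c9∈{1,8}] across col 9, 8 lands solely at r7c9 ⇒ r7c9=8.
Step 34. [r7c5∈{1}] only 1 remains possible at r7c5, so r7c5=1.
Step 35. [r4c3∈{6,9}] row 4 places 9 nowhere but r4c3. So r4c3=9.
Step 36. [r2c1∈{7}] r2c1 has the single candidate 7. So r2c1=7.
Step 37. [r8c5∈{8}] only 8 remains possible at r8c5, so r8c5=8.
Step 38. [r7c2∈{9}] nothing but 9 survives at r7c2, so r7c2=9.
Step 39. [r4c1∈{6}] r4c1 is down to just 6, so r4c1=6.
Step 40. [r8c2∈{1}] only 1 remains possible at r8c2. So r8c2=1.
Step 41. [r2c7∈{2}] r2c7 is down to just 2, so r2c7=2.
Step 42. [r2c4∈{1}] only 1 remains possible at r2c4. So r2c4=1.
Step 43. [r6c9∈{7}] r6c9's peers cover all but 7 ⇒ r6c9=7.
Step 44. [r5c6∈{1}] r5c6 has the single candidate 1. So r5c6=1.
Step 45. [r2c8∈{3}] nothing but 3 survives at r2c8. So r2c8=3.
Step 46. [r4c9∈{2}] r4c9 is down to just 2. So r4c9=2.
Step 47. [r5c8∈{8}] nothing but 8 survives at r5c8, so r5c8=8.
Step 48. [r9c9∈{1}] r9c9 is down to just 1, so r9c9=1.
Step 49. [r5c5∈{7}] r5c5 is down to just 7. So r5c5=7.
Step 50. [r9c3∈{6}] only 6 remains possible at r9c3. So r9c3=6.
Step 51. [r3c4∈{8}] r3c4 has the single candidate 8 ⇒ r3c4=8.
Step 52. [r1c5∈{9}] only 9 remains possible at r1c5, so r1c5=9.

Answer: 1 4 5 3 9 2 8 7 6 / 7 6 8 1 5 4 2 3 9 / 9 2 3 8 6 7 1 4 5 / 6 7 9 5 4 8 3 1 2 / 5 3 2 6 7 1 9 8 4 / 4 8 1 2 3 9 5 6 7 / 3 9 7 4 1 5 6 2 8 / 2 1 4 9 8 6 7 5 3 / 8 5 6 7 2 3 4 9 1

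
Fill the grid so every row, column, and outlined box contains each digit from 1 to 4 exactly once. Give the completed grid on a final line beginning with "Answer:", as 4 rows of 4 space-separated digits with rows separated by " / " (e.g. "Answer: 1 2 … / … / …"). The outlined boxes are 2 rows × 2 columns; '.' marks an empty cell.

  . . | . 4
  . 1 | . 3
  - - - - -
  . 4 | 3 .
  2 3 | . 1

Step 1. [r2c3∈{2}] r2c3 has the single candidate 2. So r2c3=2.
Step 2. [r1c3∈{1}] only 1 remains possible at r1c3, so r1c3=1.
Step 3. [r3c4∈{2}] r3c4 is down to just 2, so r3c4=2.
Step 4. [r1c2∈{2}] r1c2's peers cover all but 2. So r1c2=2.
Step 5. [r1c1∈{3}] nothing but 3 survives at r1c1 ⇒ r1c1=3.
Step 6. [r4c3∈{4}] r4c3 has the single candidate 4, so r4c3=4.
Step 7. [r3c1∈{1}] only 1 remains possible at r3c1 ⇒ r3c1=1.
Step 8. [r2c1∈{4}] only 4 remains possible at r2c1 ⇒ r2c1=4.

Answer: 3 2 1 4 / 4 1 2 3 / 1 4 3 2 / 2 3 4 1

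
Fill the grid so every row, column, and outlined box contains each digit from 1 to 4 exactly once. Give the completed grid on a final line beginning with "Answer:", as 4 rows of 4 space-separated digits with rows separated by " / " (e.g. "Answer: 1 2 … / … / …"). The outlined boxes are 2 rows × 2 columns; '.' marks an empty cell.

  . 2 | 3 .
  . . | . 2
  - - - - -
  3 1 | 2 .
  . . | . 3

Step 1. [r4c2∈{4}] nothing but 4 survives at r4c2. So r4c2=4.
Step 2. [r1c4∈{1,4}] r1c4 is the only open cell in col 4 admitting 1, so r1c4=1.
Step 3. [r2c1∈{1,4}] across row 2, 1 lands solely at r2c1. So r2c1=1.
Step 4. [r2c3∈{4}] r2c3 has the single candidate 4, so r2c3=4.
Step 5. [r4c3∈{1}] nothing but 1 survives at r4c3. So r4c3=1.
Step 6. [r3c4∈{4}] r3c4 is down to just 4. So r3c4=4.
Step 7. [r1c1∈{4}] r1c1 has the single candidate 4. So r1c1=4.
Step 8. [r2c2∈{3}] r2c2 has the single candidate 3 ⇒ r2c2=3.
Step 9. [r4c1∈{2}] nothing but 2 survives at r4c1, so r4c1=2.

Answer: 4 2 3 1 / 1 3 4 2 / 3 1 2 4 / 2 4 1 3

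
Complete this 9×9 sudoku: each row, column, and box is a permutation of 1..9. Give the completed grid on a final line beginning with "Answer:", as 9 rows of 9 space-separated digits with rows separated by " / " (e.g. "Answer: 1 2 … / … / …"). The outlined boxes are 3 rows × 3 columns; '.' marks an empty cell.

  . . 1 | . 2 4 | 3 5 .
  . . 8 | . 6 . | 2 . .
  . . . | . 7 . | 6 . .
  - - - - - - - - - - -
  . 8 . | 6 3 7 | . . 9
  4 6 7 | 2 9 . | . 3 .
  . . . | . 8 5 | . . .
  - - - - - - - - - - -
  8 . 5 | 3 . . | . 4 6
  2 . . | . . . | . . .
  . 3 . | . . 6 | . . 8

Step 1. [r7c5∈{1}] nothing but 1 survives at r7c5, so r7c5=1.
Step 2. [r6c9∈{1,2,4,7}] col 9 places 2 nowhere but r6c9. So r6c9=2.
Step 3. [r4c8∈{1}] r4c8 has the single candidate 1, so r4c8=1.
Step 4. [r1c9∈{7}] r1c9's peers cover all but 7. So r1c9=7.
Step 5. [r1c2∈{9}] r1c2 is down to just 9, so r1c2=9.
Step 6. [r2c8∈{9}] r2c8 is down to just 9 ⇒ r2c8=9.
Step 7. [r8c8∈{7}] nothing but 7 survives at r8c8, so r8c8=7.
Step 8. [r9c4∈{4,5,7,9}] across col 4, 7 lands solely at r9c4, so r9c4=7.
Step 9. [r1c4∈{8}] only 8 remains possible at r1c4 ⇒ r1c4=8.
Step 10. [r3c2∈{2,4,5}] col 2 places 2 nowhere but r3c2 ⇒ r3c2=2.
Step 11. [r2c2∈{4,5,7}] 5 has one home in col 2: r2c2, so r2c2=5.
Step 12. [r2c4∈{1}] nothing but 1 survives at r2c4. So r2c4=1.
Step 13. [r8c2∈{1,4}] r8c2 is the only open cell in col 2 admitting 4, so r8c2=4.
Step 14. [r3c1∈{3}] nothing but 3 survives at r3c1 ⇒ r3c1=3.
Step 15. [r9c3∈{9}] r9c3's peers cover all but 9 ⇒ r9c3=9.
Step 16. [r8c5∈{5}] nothing but 5 survives at r8c5, so r8c5=5.
Step 17. [r8c4∈{9}] r8c4 is down to just 9 ⇒ r8c4=9.
Step 18. [r9c7∈{1,5}] row 9 places 5 nowhere but r9c7, so r9c7=5.
Step 19. [r3c9∈{1,4}] across row 3, 1 lands solely at r3c9, so r3c9=1.
Step 20. [r4c7∈{4}] r4c7 has the single candidate 4. So r4c7=4.
Step 21. [r6c2∈{1}] only 1 remains possible at r6c2, so r6c2=1.
Step 22. [r1c1∈{6}] r1c1's peers cover all but 6, so r1c1=6.
Step 23. [r3c3∈{4}] nothing but 4 survives at r3c3. So r3c3=4.
Step 24. [r4c1∈{5}] nothing but 5 survives at r4c1. So r4c1=5.
Step 25. [r7c7∈{9}] only 9 remains possible at r7c7. So r7c7=9.
Step 26. [r9c8∈{2}] r9c8 is down to just 2. So r9c8=2.
Step 27. [r3c8∈{8}] only 8 remains possible at r3c8. So r3c8=8.
Step 28. [r7c6∈{2}] r7c6's peers cover all but 2 ⇒ r7c6=2.
Step 29. [r6c7∈{7}] r6c7 is down to just 7 ⇒ r6c7=7.
Step 30. [r2c6∈{3}] r2c6's peers cover all but 3, so r2c6=3.
Step 31. [r2c1∈{7}] r2c1 is down to just 7 ⇒ r2c1=7.
Step 32. [r8c3∈{6}] r8c3 has the single candidate 6 ⇒ r8c3=6.
Step 33. [r3c4∈{5}] r3c4 is down to just 5 ⇒ r3c4=5.
Step 34. [r6c4∈{4}] r6c4's peers cover all but 4, so r6c4=4.
Step 35. [r6c1∈{9}] r6c1 is down to just 9 ⇒ r6c1=9.
Step 36. [r7c2∈{7}] nothing but 7 survives at r7c2. So r7c2=7.
Step 37. [r5c6∈{1}] r5c6 has the single candidate 1, so r5c6=1.
Step 38. [r5c7∈{8}] only 8 remains possible at r5c7, so r5c7=8.
Step 39. [r4c3∈{2}] nothing but 2 survives at r4c3, so r4c3=2.
Step 40. [r5c9∈{5}] only 5 remains possible at r5c9 ⇒ r5c9=5.
Step 41. [r3c6∈{9}] nothing but 9 survives at r3c6, so r3c6=9.
Step 42. [r8c7∈{1}] only 1 remains possible at r8c7, so r8c7=1.
Step 43. [r6c3∈{3}] r6c3's peers cover all but 3. So r6c3=3.
Step 44. [r9c1∈{1}] only 1 remains possible at r9c1. So r9c1=1.
Step 45. [r8c9∈{3}] nothing but 3 survives at r8c9, so r8c9=3.
Step 46. [r9c5∈{4}] r9c5's peers cover all but 4, so r9c5=4.
Step 47. [r2c9∈{4}] only 4 remains possible at r2c9. So r2c9=4.
Step 48. [r6c8∈{6}] r6c8 has the single candidate 6. So r6c8=6.
Step 49. [r8c6∈{8}] only 8 remains possible at r8c6 ⇒ r8c6=8.

Answer: 6 9 1 8 2 4 3 5 7 / 7 5 8 1 6 3 2 9 4 / 3 2 4 5 7 9 6 8 1 / 5 8 2 6 3 7 4 1 9 / 4 6 7 2 9 1 8 3 5 / 9 1 3 4 8 5 7 6 2 / 8 7 5 3 1 2 9 4 6 / 2 4 6 9 5 8 1 7 3 / 1 3 9 7 4 6 5 2 8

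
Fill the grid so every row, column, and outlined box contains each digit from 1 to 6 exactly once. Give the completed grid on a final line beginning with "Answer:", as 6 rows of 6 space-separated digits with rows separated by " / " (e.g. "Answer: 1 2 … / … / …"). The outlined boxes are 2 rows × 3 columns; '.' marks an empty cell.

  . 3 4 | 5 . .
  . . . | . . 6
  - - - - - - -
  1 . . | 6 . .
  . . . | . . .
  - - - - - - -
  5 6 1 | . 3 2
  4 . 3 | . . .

Step 1. [r2c1∈{2}] r2c1 has the single candidate 2 ⇒ r2c1=2.
Step 2. [r4c4∈{1,2,3,4}] in col 4, 2 fits only at r4c4. So r4c4=2.
Step 3. [r1c6∈{1}] r1c6 has the single candidate 1. So r1c6=1.
Step 4. [r2c3∈{5}] r2c3's peers cover all but 5. So r2c3=5.
Step 5. [r6c6∈{5}] only 5 remains possible at r6c6 ⇒ r6c6=5.
Step 6. [r2c5∈{4}] only 4 remains possible at r2c5. So r2c5=4.
Step 7. [r4c5∈{1,5}] in row 4, 1 fits only at r4c5. So r4c5=1.
Step 8. [r3c6∈{3,4}] across row 3, 3 lands solely at r3c6. So r3c6=3.
Step 9. [r3c2∈{2,4,5}] row 3 places 4 nowhere but r3c2, so r3c2=4.
Step 10. [r1c1∈{6}] only 6 remains possible at r1c1. So r1c1=6.
Step 11. [r6c5∈{6}] nothing but 6 survives at r6c5. So r6c5=6.
Step 12. [r3c3∈{2}] r3c3 is down to just 2 ⇒ r3c3=2.
Step 13. [r5c4∈{4}] only 4 remains possible at r5c4. So r5c4=4.
Step 14. [r3c5∈{5}] only 5 remains possible at r3c5, so r3c5=5.
Step 15. [r6c2∈{2}] r6c2's peers cover all but 2. So r6c2=2.
Step 16. [r4c6∈{4}] nothing but 4 survives at r4c6. So r4c6=4.
Step 17. [r1c5∈{2}] r1c5 is down to just 2 ⇒ r1c5=2.
Step 18. [r4c3∈{6}] only 6 remains possible at r4c3, so r4c3=6.
Step 19. [r6c4∈{1}] r6c4 is down to just 1. So r6c4=1.
Step 20. [r2c2∈{1}] r2c2's peers cover all but 1. So r2c2=1.
Step 21. [r2c4∈{3}] nothing but 3 survives at r2c4. So r2c4=3.
Step 22. [r4c1∈{3}] r4c1 is down to just 3 ⇒ r4c1=3.
Step 23. [r4c2∈{5}] nothing but 5 survives at r4c2 ⇒ r4c2=5.

Answer: 6 3 4 5 2 1 / 2 1 5 3 4 6 / 1 4 2 6 5 3 / 3 5 6 2 1 4 / 5 6 1 4 3 2 / 4 2 3 1 6 5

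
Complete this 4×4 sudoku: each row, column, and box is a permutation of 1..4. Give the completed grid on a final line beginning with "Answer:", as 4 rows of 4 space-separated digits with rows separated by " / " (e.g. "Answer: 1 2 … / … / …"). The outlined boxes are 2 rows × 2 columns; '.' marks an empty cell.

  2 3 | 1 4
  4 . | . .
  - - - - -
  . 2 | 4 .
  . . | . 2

Step 1. [r4c3∈{3}] r4c3's peers cover all but 3 ⇒ r4c3=3.
Step 2. [r4c1∈{1}] r4c1 is down to just 1, so r4c1=1.
Step 3. [r3c1∈{3}] r3c1 has the single candidate 3, so r3c1=3.
Step 4. [r2c4∈{3}] r2c4 has the single candidate 3, so r2c4=3.
Step 5. [r4c2∈{4}] r4c2 is down to just 4, so r4c2=4.
Step 6. [r2c2∈{1}] r2c2 is down to just 1 ⇒ r2c2=1.
Step 7. [r2c3∈{2}] only 2 remains possible at r2c3. So r2c3=2.
Step 8. [r3c4∈{1}] r3c4's peers cover all but 1 ⇒ r3c4=1.

Answer: 2 3 1 4 / 4 1 2 3 / 3 2 4 1 / 1 4 3 2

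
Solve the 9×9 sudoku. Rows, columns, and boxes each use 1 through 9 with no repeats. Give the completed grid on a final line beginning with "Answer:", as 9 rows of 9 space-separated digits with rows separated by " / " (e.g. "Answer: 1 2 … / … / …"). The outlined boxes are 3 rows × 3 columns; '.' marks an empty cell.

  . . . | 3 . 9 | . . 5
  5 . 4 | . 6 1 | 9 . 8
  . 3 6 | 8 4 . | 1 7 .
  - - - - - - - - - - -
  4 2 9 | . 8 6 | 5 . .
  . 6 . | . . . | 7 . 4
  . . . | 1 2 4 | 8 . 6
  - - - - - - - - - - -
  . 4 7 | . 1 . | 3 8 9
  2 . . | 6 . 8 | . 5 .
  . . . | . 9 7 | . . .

Step 1. [r5c8∈{1,2,3,9}] across row 5, 2 lands solely at r5c8. So r5c8=2.
Step 2. [r2c2∈{7}] r2c2 has the single candidate 7, so r2c2=7.
Step 3. [r9c4∈{2,4,5}] in col 4, 4 fits only at r9c4. So r9c4=4.
Step 4. [r5c5∈{3,5}] col 5 places 5 nowhere but r5c5. So r5c5=5.
Step 5. [r4c9∈{1,3}] r4c9 is the only open cell in col 9 admitting 3, so r4c9=3.
Step 6. [r3c9∈{2}] only 2 remains possible at r3c9, so r3c9=2.
Step 7. [r9c9∈{1}] r9c9's peers cover all but 1 ⇒ r9c9=1.
Step 8. [r9c8∈{6}] r9c8 has the single candidate 6. So r9c8=6.
Step 9. [r6c2∈{5}] r6c2 has the single candidate 5 ⇒ r6c2=5.
Step 10. [r6c3∈{3}] only 3 remains possible at r6c3 ⇒ r6c3=3.
Step 11. [r9c2∈{8}] r9c2 has the single candidate 8, so r9c2=8.
Step 12. [r8c3∈{1}] r8c3's peers cover all but 1 ⇒ r8c3=1.
Step 13. [r5c3∈{8}] r5c3 is down to just 8. So r5c3=8.
Step 14. [r7c6∈{2,5}] in col 6, 2 fits only at r7c6. So r7c6=2.
Step 15. [r1c1∈{1,8}] across row 1, 8 lands solely at r1c1. So r1c1=8.
Step 16. [r1c8∈{4}] nothing but 4 survives at r1c8 ⇒ r1c8=4.
Step 17. [r1c7∈{6}] nothing but 6 survives at r1c7. So r1c7=6.
Step 18. [r3c1∈{9}] nothing but 9 survives at r3c1, so r3c1=9.
Step 19. [r1c2∈{1}] r1c2 is down to just 1. So r1c2=1.
Step 20. [r4c8∈{1}] only 1 remains possible at r4c8, so r4c8=1.
Step 21. [r8c7∈{4}] r8c7's peers cover all but 4. So r8c7=4.
Step 22. [r9c7∈{2}] r9c7 has the single candidate 2, so r9c7=2.
Step 23. [r2c4∈{2}] r2c4 is down to just 2. So r2c4=2.
Step 24. [r7c4∈{5}] r7c4 is down to just 5 ⇒ r7c4=5.
Step 25. [r1c5∈{7}] r1c5 is down to just 7 ⇒ r1c5=7.
Step 26. [r5c6∈{3}] nothing but 3 survives at r5c6. So r5c6=3.
Step 27. [r3c6∈{5}] r3c6 has the single candidate 5 ⇒ r3c6=5.
Step 28. [r6c1∈{7}] nothing but 7 survives at r6c1, so r6c1=7.
Step 29. [r7c1∈{6}] r7c1 has the single candidate 6. So r7c1=6.
Step 30. [r8c2∈{9}] r8c2 is down to just 9 ⇒ r8c2=9.
Step 31. [r1c3∈{2}] nothing but 2 survives at r1c3. So r1c3=2.
Step 32. [r8c5∈{3}] nothing but 3 survives at r8c5. So r8c5=3.
Step 33. [r5c4∈{9}] only 9 remains possible at r5c4, so r5c4=9.
Step 34. [r6c8∈{9}] nothing but 9 survives at r6c8, so r6c8=9.
Step 35. [r4c4∈{7}] r4c4 is down to just 7 ⇒ r4c4=7.
Step 36. [r5c1∈{1}] r5c1 is down to just 1, so r5c1=1.
Step 37. [r2c8∈{3}] only 3 remains possible at r2c8 ⇒ r2c8=3.
Step 38. [r9c3∈{5}] r9c3 has the single candidate 5. So r9c3=5.
Step 39. [r9c1∈{3}] r9c1's peers cover all but 3. So r9c1=3.
Step 40. [r8c9∈{7}] r8c9's peers cover all but 7. So r8c9=7.

Answer: 8 1 2 3 7 9 6 4 5 / 5 7 4 2 6 1 9 3 8 / 9 3 6 8 4 5 1 7 2 / 4 2 9 7 8 6 5 1 3 / 1 6 8 9 5 3 7 2 4 / 7 5 3 1 2 4 8 9 6 / 6 4 7 5 1 2 3 8 9 / 2 9 1 6 3 8 4 5 7 / 3 8 5 4 9 7 2 6 1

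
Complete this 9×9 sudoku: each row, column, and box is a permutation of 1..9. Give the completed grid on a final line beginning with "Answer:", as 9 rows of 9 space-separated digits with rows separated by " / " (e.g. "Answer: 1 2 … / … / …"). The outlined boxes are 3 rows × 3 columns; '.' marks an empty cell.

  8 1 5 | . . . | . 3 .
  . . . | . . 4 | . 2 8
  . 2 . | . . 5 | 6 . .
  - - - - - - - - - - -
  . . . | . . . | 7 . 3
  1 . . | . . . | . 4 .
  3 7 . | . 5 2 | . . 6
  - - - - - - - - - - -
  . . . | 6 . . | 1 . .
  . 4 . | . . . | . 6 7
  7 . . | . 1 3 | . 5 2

Step 1. [r2c4∈{1,3,7,9}] 1 has one home in row 2: r2c4, so r2c4=1.
Step 2. [r3c8∈{1,7,9}] across col 8, 7 lands solely at r3c8 ⇒ r3c8=7.
Step 3. [r2c3∈{3,6,7,9}] col 3 places 7 nowhere but r2c3, so r2c3=7.
Step 4. [r8c3∈{1,2,3,8,9}] 1 has one home in row 8: r8c3, so r8c3=1.
Step 5. [r8c4∈{2,5,8,9}] across col 4, 5 lands solely at r8c4 ⇒ r8c4=5.
Step 6. [r5c7∈{2,5,8,9}] in col 7, 2 fits only at r5c7. So r5c7=2.
Step 7. [r4c6∈{1,6,8,9}] across col 6, 1 lands solely at r4c6. So r4c6=1.
Step 8. [r1c4∈{2,7,9}] col 4 places 2 nowhere but r1c4, so r1c4=2.
Step 9. [r5c4∈{3,7,8,9}] r5c4 is the only open cell in col 4 admitting 7, so r5c4=7.
Step 10. [r5c5∈{3,6,8,9}] in row 5, 3 fits only at r5c5. So r5c5=3.
Step 11. [r2c2∈{3,6,9}] in row 2, 3 fits only at r2c2. So r2c2=3.
Step 12. [r2c1∈{6,9}] box 1 places 6 nowhere but r2c1. So r2c1=6.
Step 13. [r2c5∈{9}] r2c5's peers cover all but 9. So r2c5=9.
Step 14. [r3c5∈{8}] nothing but 8 survives at r3c5, so r3c5=8.
Step 15. [r7c3∈{2,3,8,9}] 3 has one home in row 7: r7c3. So r7c3=3.
Step 16. [r4c3∈{2,4,6,8,9}] col 3 places 2 nowhere but r4c3. So r4c3=2.
Step 17. [r3c9∈{1,4,9}] row 3 places 1 nowhere but r3c9, so r3c9=1.
Step 18. [r6c8∈{1,8,9}] r6c8 is the only open cell in row 6 admitting 1, so r6c8=1.
Step 19. [r5c9∈{5,9}] r5c9 is the only open cell in col 9 admitting 5, so r5c9=5.
Step 20. [r8c7∈{3,8,9}] in row 8, 3 fits only at r8c7 ⇒ r8c7=3.
Step 21. [r8c6∈{8,9}] in row 8, 8 fits only at r8c6. So r8c6=8.
Step 22. [r8c1∈{2,9}] row 8 places 9 nowhere but r8c1. So r8c1=9.
Step 23. [r3c3∈{4,9}] 9 has one home in row 3: r3c3. So r3c3=9.
Step 24. [r6c3∈{4,8}] col 3 places 4 nowhere but r6c3. So r6c3=4.
Step 25. [r4c1∈{5}] r4c1's peers cover all but 5 ⇒ r4c1=5.
Step 26. [r4c2∈{6,8,9}] 8 in row 5 is pinned to box 4, so r4c2≠8.
Step 27. [r7c2∈{5,8}] 5 has one home in row 7: r7c2. So r7c2=5.
Step 28. [r7c8∈{8,9}] r7c8 is the only open cell in row 7 admitting 8, so r7c8=8.
Step 29. [r4c8∈{9}] nothing but 9 survives at r4c8 ⇒ r4c8=9.
Step 30. [r4c2∈{6}] nothing but 6 survives at r4c2 ⇒ r4c2=6.
Step 31. [r6c4∈{8,9}] in row 6, 9 fits only at r6c4, so r6c4=9.
Step 32. [r9c7∈{4,9}] r9c7 is the only open cell in row 9 admitting 9 ⇒ r9c7=9.
Step 33. [r4c5∈{4}] r4c5 is down to just 4, so r4c5=4.
Step 34. [r9c2∈{8}] r9c2 is down to just 8 ⇒ r9c2=8.
Step 35. [r1c5∈{6,7}] col 5 places 6 nowhere but r1c5, so r1c5=6.
Step 36. [r7c5∈{2,7}] r7c5 is the only open cell in col 5 admitting 7. So r7c5=7.
Step 37. [r1c7∈{4}] r1c7 is down to just 4 ⇒ r1c7=4.
Step 38. [r1c6∈{7}] r1c6 is down to just 7. So r1c6=7.
Step 39. [r5c6∈{6}] r5c6's peers cover all but 6 ⇒ r5c6=6.
Step 40. [r4c4∈{8}] r4c4's peers cover all but 8, so r4c4=8.
Step 41. [r3c4∈{3}] r3c4's peers cover all but 3, so r3c4=3.
Step 42. [r5c2∈{9}] r5c2's peers cover all but 9. So r5c2=9.
Step 43. [r8c5∈{2}] r8c5 has the single candidate 2, so r8c5=2.
Step 44. [r9c3∈{6}] nothing but 6 survives at r9c3. So r9c3=6.
Step 45. [r7c6∈{9}] only 9 remains possible at r7c6 ⇒ r7c6=9.
Step 46. [r7c9∈{4}] only 4 remains possible at r7c9. So r7c9=4.
Step 47. [r9c4∈{4}] only 4 remains possible at r9c4, so r9c4=4.
Step 48. [r6c7∈{8}] r6c7's peers cover all but 8, so r6c7=8.
Step 49. [r7c1∈{2}] only 2 remains possible at r7c1. So r7c1=2.
Step 50. [r5c3∈{8}] r5c3 is down to just 8 ⇒ r5c3=8.
Step 51. [r1c9∈{9}] only 9 remains possible at r1c9. So r1c9=9.
Step 52. [r2c7∈{5}] nothing but 5 survives at r2c7, so r2c7=5.
Step 53. [r3c1∈{4}] only 4 remains possible at r3c1. So r3c1=4.

Answer: 8 1 5 2 6 7 4 3 9 / 6 3 7 1 9 4 5 2 8 / 4 2 9 3 8 5 6 7 1 / 5 6 2 8 4 1 7 9 3 / 1 9 8 7 3 6 2 4 5 / 3 7 4 9 5 2 8 1 6 / 2 5 3 6 7 9 1 8 4 / 9 4 1 5 2 8 3 6 7 / 7 8 6 4 1 3 9 5 2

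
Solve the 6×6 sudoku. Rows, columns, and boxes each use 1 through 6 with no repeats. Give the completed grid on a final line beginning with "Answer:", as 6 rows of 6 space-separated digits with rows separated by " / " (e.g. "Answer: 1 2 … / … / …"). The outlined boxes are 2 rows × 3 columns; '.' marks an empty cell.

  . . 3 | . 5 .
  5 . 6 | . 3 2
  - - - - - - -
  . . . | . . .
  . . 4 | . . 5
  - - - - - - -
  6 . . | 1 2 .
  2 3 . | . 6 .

Step 1. [r3c3∈{1,2,5}] across col 3, 2 lands solely at r3c3. So r3c3=2.
Step 2. [r1c1∈{1,4}] in col 1, 4 fits only at r1c1. So r1c1=4.
Step 3. [r4c5∈{1}] r4c5 has the single candidate 1, so r4c5=1.
Step 4. [r3c2∈{1,5,6}] across row 3, 5 lands solely at r3c2 ⇒ r3c2=5.
Step 5. [r1c4∈{6}] nothing but 6 survives at r1c4, so r1c4=6.
Step 6. [r6c6∈{4}] r6c6 is down to just 4, so r6c6=4.
Step 7. [r4c1∈{3}] r4c1's peers cover all but 3. So r4c1=3.
Step 8. [r3c4∈{3,4}] across col 4, 3 lands solely at r3c4 ⇒ r3c4=3.
Step 9. [r5c3∈{5}] only 5 remains possible at r5c3 ⇒ r5c3=5.
Step 10. [r2c2∈{1}] nothing but 1 survives at r2c2 ⇒ r2c2=1.
Step 11. [r3c5∈{4}] only 4 remains possible at r3c5. So r3c5=4.
Step 12. [r1c6∈{1}] r1c6 has the single candidate 1 ⇒ r1c6=1.
Step 13. [r5c2∈{4}] r5c2's peers cover all but 4, so r5c2=4.
Step 14. [r6c3∈{1}] only 1 remains possible at r6c3. So r6c3=1.
Step 15. [r4c2∈{6}] only 6 remains possible at r4c2, so r4c2=6.
Step 16. [r2c4∈{4}] nothing but 4 survives at r2c4. So r2c4=4.
Step 17. [r3c1∈{1}] nothing but 1 survives at r3c1. So r3c1=1.
Step 18. [r3c6∈{6}] r3c6 is down to just 6. So r3c6=6.
Step 19. [r5c6∈{3}] only 3 remains possible at r5c6, so r5c6=3.
Step 20. [r6c4∈{5}] only 5 remains possible at r6c4, so r6c4=5.
Step 21. [r1c2∈{2}] r1c2 has the single candidate 2 ⇒ r1c2=2.
Step 22. [r4c4∈{2}] r4c4's peers cover all but 2. So r4c4=2.

Answer: 4 2 3 6 5 1 / 5 1 6 4 3 2 / 1 5 2 3 4 6 / 3 6 4 2 1 5 / 6 4 5 1 2 3 / 2 3 1 5 6 4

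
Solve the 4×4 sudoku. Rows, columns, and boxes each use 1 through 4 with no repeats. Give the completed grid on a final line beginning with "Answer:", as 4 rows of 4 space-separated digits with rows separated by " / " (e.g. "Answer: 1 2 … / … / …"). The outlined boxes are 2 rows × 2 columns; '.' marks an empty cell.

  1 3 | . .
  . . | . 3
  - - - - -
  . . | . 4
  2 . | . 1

Step 1. [r3c3∈{2,3}] in row 3, 2 fits only at r3c3 ⇒ r3c3=2.
Step 2. [r2c1∈{4}] nothing but 4 survives at r2c1, so r2c1=4.
Step 3. [r1c3∈{4}] r1c3 is down to just 4 ⇒ r1c3=4.
Step 4. [r1c4∈{2}] nothing but 2 survives at r1c4 ⇒ r1c4=2.
Step 5. [r3c1∈{3}] r3c1 is down to just 3, so r3c1=3.
Step 6. [r4c2∈{4}] r4c2's peers cover all but 4, so r4c2=4.
Step 7. [r2c2∈{2}] r2c2 has the single candidate 2, so r2c2=2.
Step 8. [r4c3∈{3}] nothing but 3 survives at r4c3, so r4c3=3.
Step 9. [r3c2∈{1}] r3c2 is down to just 1, so r3c2=1.
Step 10. [r2c3∈{1}] only 1 remains possible at r2c3. So r2c3=1.

Answer: 1 3 4 2 / 4 2 1 3 / 3 1 2 4 / 2 4 3 1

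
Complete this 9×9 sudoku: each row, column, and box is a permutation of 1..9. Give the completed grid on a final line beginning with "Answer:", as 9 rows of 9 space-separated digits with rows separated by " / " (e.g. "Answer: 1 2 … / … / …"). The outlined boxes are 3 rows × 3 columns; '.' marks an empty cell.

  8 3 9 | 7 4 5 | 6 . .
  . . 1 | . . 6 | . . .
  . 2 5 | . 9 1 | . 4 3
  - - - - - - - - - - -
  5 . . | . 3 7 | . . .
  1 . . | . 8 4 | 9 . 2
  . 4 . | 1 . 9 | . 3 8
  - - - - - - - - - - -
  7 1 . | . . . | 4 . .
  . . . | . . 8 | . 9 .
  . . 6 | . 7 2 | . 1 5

Step 1. [r3c7∈{7,8}] across row 3, 7 lands solely at r3c7. So r3c7=7.
Step 2. [r2c4∈{2,3,8}] 3 has one home in row 2: r2c4 ⇒ r2c4=3.
Step 3. [r7c9∈{6}] nothing but 6 survives at r7c9 ⇒ r7c9=6.
Step 4. [r8c3∈{2,3,4}] 4 has one home in col 3: r8c3. So r8c3=4.
Step 5. [r5c8∈{5,6,7}] in col 8, 7 fits only at r5c8. So r5c8=7.
Step 6. [r5c4∈{5,6}] in row 5, 5 fits only at r5c4. So r5c4=5.
Step 7. [r4c4∈{2,6}] 2 has one home in col 4: r4c4 ⇒ r4c4=2.
Step 8. [r4c2∈{6,8,9}] row 4 places 9 nowhere but r4c2. So r4c2=9.
Step 9. [r2c8∈{2,5,8}] in col 8, 5 fits only at r2c8 ⇒ r2c8=5.
Step 10. [r7c8∈{2,8}] col 8 places 8 nowhere but r7c8. So r7c8=8.
Step 11. [r8c7∈{2,3}] in box 9, 2 fits only at r8c7 ⇒ r8c7=2.
Step 12. [r8c5∈{1,5,6}] r8c5 is the only open cell in row 8 admitting 1 ⇒ r8c5=1.
Step 13. [r9c1∈{3,9}] across col 1, 9 lands solely at r9c1, so r9c1=9.
Step 14. [r7c3∈{2,3}] 2 has one home in row 7: r7c3. So r7c3=2.
Step 15. [r6c1∈{2,6}] r6c1 is the only open cell in row 6 admitting 2 ⇒ r6c1=2.
Step 16. [r1c9∈{1}] r1c9 has the single candidate 1, so r1c9=1.
Step 17. [r8c9∈{7}] nothing but 7 survives at r8c9. So r8c9=7.
Step 18. [r6c5∈{6}] r6c5 is down to just 6. So r6c5=6.
Step 19. [r6c7∈{5}] r6c7's peers cover all but 5, so r6c7=5.
Step 20. [r2c1∈{4}] only 4 remains possible at r2c1 ⇒ r2c1=4.
Step 21. [r8c4∈{6}] r8c4 is down to just 6, so r8c4=6.
Step 22. [r5c3∈{3}] r5c3 has the single candidate 3 ⇒ r5c3=3.
Step 23. [r7c5∈{5}] r7c5 has the single candidate 5. So r7c5=5.
Step 24. [r2c7∈{8}] r2c7 has the single candidate 8, so r2c7=8.
Step 25. [r6c3∈{7}] r6c3 is down to just 7, so r6c3=7.
Step 26. [r7c4∈{9}] only 9 remains possible at r7c4 ⇒ r7c4=9.
Step 27. [r3c4∈{8}] only 8 remains possible at r3c4. So r3c4=8.
Step 28. [r4c7∈{1}] nothing but 1 survives at r4c7 ⇒ r4c7=1.
Step 29. [r2c2∈{7}] only 7 remains possible at r2c2, so r2c2=7.
Step 30. [r4c8∈{6}] r4c8's peers cover all but 6. So r4c8=6.
Step 31. [r4c9∈{4}] nothing but 4 survives at r4c9. So r4c9=4.
Step 32. [r7c6∈{3}] r7c6's peers cover all but 3. So r7c6=3.
Step 33. [r9c4∈{4}] nothing but 4 survives at r9c4. So r9c4=4.
Step 34. [r5c2∈{6}] r5c2 has the single candidate 6 ⇒ r5c2=6.
Step 35. [r9c2∈{8}] only 8 remains possible at r9c2. So r9c2=8.
Step 36. [r8c2∈{5}] r8c2 is down to just 5 ⇒ r8c2=5.
Step 37. [r9c7∈{3}] only 3 remains possible at r9c7. So r9c7=3.
Step 38. [r4c3∈{8}] r4c3's peers cover all but 8. So r4c3=8.
Step 39. [r8c1∈{3}] nothing but 3 survives at r8c1, so r8c1=3.
Step 40. [r2c5∈{2}] nothing but 2 survives at r2c5 ⇒ r2c5=2.
Step 41. [r1c8∈{2}] r1c8 is down to just 2. So r1c8=2.
Step 42. [r2c9∈{9}] r2c9 has the single candidate 9, so r2c9=9.
Step 43. [r3c1∈{6}] r3c1 has the single candidate 6, so r3c1=6.

Answer: 8 3 9 7 4 5 6 2 1 / 4 7 1 3 2 6 8 5 9 / 6 2 5 8 9 1 7 4 3 / 5 9 8 2 3 7 1 6 4 / 1 6 3 5 8 4 9 7 2 / 2 4 7 1 6 9 5 3 8 / 7 1 2 9 5 3 4 8 6 / 3 5 4 6 1 8 2 9 7 / 9 8 6 4 7 2 3 1 5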